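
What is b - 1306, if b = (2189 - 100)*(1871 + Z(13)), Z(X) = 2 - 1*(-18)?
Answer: 3948993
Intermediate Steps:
Z(X) = 20 (Z(X) = 2 + 18 = 20)
b = 3950299 (b = (2189 - 100)*(1871 + 20) = 2089*1891 = 3950299)
b - 1306 = 3950299 - 1306 = 3948993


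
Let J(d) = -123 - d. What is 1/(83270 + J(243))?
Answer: 1/82904 ≈ 1.2062e-5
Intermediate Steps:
1/(83270 + J(243)) = 1/(83270 + (-123 - 1*243)) = 1/(83270 + (-123 - 243)) = 1/(83270 - 366) = 1/82904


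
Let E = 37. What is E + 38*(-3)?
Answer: -77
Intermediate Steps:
E + 38*(-3) = 37 + 38*(-3) = 37 - 114 = -77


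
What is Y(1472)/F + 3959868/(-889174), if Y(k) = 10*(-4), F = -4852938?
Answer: -436749052846/98070597573 ≈ -4.4534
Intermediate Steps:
Y(k) = -40
Y(1472)/F + 3959868/(-889174) = -40/(-4852938) + 3959868/(-889174) = -40*(-1/4852938) + 3959868*(-1/889174) = 20/2426469 - 179994/40417 = -436749052846/98070597573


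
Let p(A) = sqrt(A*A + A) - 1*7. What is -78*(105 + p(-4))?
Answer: -7644 - 156*sqrt(3) ≈ -7914.2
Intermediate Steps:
p(A) = -7 + sqrt(A + A**2) (p(A) = sqrt(A**2 + A) - 7 = sqrt(A + A**2) - 7 = -7 + sqrt(A + A**2))
-78*(105 + p(-4)) = -78*(105 + (-7 + sqrt(-4*(1 - 4)))) = -78*(105 + (-7 + sqrt(-4*(-3)))) = -78*(105 + (-7 + sqrt(12))) = -78*(105 + (-7 + 2*sqrt(3))) = -78*(98 + 2*sqrt(3)) = -7644 - 156*sqrt(3)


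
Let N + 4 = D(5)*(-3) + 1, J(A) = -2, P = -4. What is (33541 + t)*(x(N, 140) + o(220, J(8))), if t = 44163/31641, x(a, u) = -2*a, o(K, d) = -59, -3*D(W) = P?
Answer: -15919724160/10547 ≈ -1.5094e+6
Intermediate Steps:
D(W) = 4/3 (D(W) = -1/3*(-4) = 4/3)
N = -7 (N = -4 + ((4/3)*(-3) + 1) = -4 + (-4 + 1) = -4 - 3 = -7)
t = 14721/10547 (t = 44163*(1/31641) = 14721/10547 ≈ 1.3958)
(33541 + t)*(x(N, 140) + o(220, J(8))) = (33541 + 14721/10547)*(-2*(-7) - 59) = 353771648*(14 - 59)/10547 = (353771648/10547)*(-45) = -15919724160/10547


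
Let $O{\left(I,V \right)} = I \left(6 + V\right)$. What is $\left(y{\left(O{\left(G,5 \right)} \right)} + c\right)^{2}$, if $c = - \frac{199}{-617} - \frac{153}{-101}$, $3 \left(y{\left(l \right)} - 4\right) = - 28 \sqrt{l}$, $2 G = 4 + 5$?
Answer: $\frac{16877584562392}{3883408489} - \frac{10185504 \sqrt{22}}{62317} \approx 3579.4$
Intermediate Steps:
$G = \frac{9}{2}$ ($G = \frac{4 + 5}{2} = \frac{1}{2} \cdot 9 = \frac{9}{2} \approx 4.5$)
$y{\left(l \right)} = 4 - \frac{28 \sqrt{l}}{3}$ ($y{\left(l \right)} = 4 + \frac{\left(-28\right) \sqrt{l}}{3} = 4 - \frac{28 \sqrt{l}}{3}$)
$c = \frac{114500}{62317}$ ($c = \left(-199\right) \left(- \frac{1}{617}\right) - - \frac{153}{101} = \frac{199}{617} + \frac{153}{101} = \frac{114500}{62317} \approx 1.8374$)
$\left(y{\left(O{\left(G,5 \right)} \right)} + c\right)^{2} = \left(\left(4 - \frac{28 \sqrt{\frac{9 \left(6 + 5\right)}{2}}}{3}\right) + \frac{114500}{62317}\right)^{2} = \left(\left(4 - \frac{28 \sqrt{\frac{9}{2} \cdot 11}}{3}\right) + \frac{114500}{62317}\right)^{2} = \left(\left(4 - \frac{28 \sqrt{\frac{99}{2}}}{3}\right) + \frac{114500}{62317}\right)^{2} = \left(\left(4 - \frac{28 \frac{3 \sqrt{22}}{2}}{3}\right) + \frac{114500}{62317}\right)^{2} = \left(\left(4 - 14 \sqrt{22}\right) + \frac{114500}{62317}\right)^{2} = \left(\frac{363768}{62317} - 14 \sqrt{22}\right)^{2}$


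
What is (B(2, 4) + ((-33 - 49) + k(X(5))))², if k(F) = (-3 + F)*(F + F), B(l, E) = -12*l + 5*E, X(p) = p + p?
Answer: 2916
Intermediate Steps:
X(p) = 2*p
k(F) = 2*F*(-3 + F) (k(F) = (-3 + F)*(2*F) = 2*F*(-3 + F))
(B(2, 4) + ((-33 - 49) + k(X(5))))² = ((-12*2 + 5*4) + ((-33 - 49) + 2*(2*5)*(-3 + 2*5)))² = ((-24 + 20) + (-82 + 2*10*(-3 + 10)))² = (-4 + (-82 + 2*10*7))² = (-4 + (-82 + 140))² = (-4 + 58)² = 54² = 2916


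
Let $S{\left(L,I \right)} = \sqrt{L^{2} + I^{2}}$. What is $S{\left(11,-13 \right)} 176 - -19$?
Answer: $19 + 176 \sqrt{290} \approx 3016.2$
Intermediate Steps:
$S{\left(L,I \right)} = \sqrt{I^{2} + L^{2}}$
$S{\left(11,-13 \right)} 176 - -19 = \sqrt{\left(-13\right)^{2} + 11^{2}} \cdot 176 - -19 = \sqrt{169 + 121} \cdot 176 + 19 = \sqrt{290} \cdot 176 + 19 = 176 \sqrt{290} + 19 = 19 + 176 \sqrt{290}$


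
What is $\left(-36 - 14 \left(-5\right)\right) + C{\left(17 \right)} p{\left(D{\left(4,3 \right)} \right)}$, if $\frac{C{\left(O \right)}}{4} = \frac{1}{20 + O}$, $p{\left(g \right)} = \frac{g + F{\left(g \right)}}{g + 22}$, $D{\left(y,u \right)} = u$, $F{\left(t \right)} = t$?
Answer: $\frac{31474}{925} \approx 34.026$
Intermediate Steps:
$p{\left(g \right)} = \frac{2 g}{22 + g}$ ($p{\left(g \right)} = \frac{g + g}{g + 22} = \frac{2 g}{22 + g}$)
$C{\left(O \right)} = \frac{4}{20 + O}$
$\left(-36 - 14 \left(-5\right)\right) + C{\left(17 \right)} p{\left(D{\left(4,3 \right)} \right)} = \left(-36 - 14 \left(-5\right)\right) + \frac{4}{20 + 17} \cdot 2 \cdot 3 \frac{1}{22 + 3} = \left(-36 - -70\right) + \frac{4}{37} \cdot 2 \cdot 3 \cdot \frac{1}{25} = \left(-36 + 70\right) + 4 \cdot \frac{1}{37} \cdot 2 \cdot 3 \cdot \frac{1}{25} = 34 + \frac{4}{37} \cdot \frac{6}{25} = 34 + \frac{24}{925} = \frac{31474}{925}$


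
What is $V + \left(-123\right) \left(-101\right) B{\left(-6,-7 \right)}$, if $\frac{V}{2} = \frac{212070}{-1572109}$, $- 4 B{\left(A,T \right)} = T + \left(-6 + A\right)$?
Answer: $\frac{371074195473}{6288436} \approx 59009.0$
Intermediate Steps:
$B{\left(A,T \right)} = \frac{3}{2} - \frac{A}{4} - \frac{T}{4}$ ($B{\left(A,T \right)} = - \frac{T + \left(-6 + A\right)}{4} = - \frac{-6 + A + T}{4} = \frac{3}{2} - \frac{A}{4} - \frac{T}{4}$)
$V = - \frac{424140}{1572109}$ ($V = 2 \frac{212070}{-1572109} = 2 \cdot 212070 \left(- \frac{1}{1572109}\right) = 2 \left(- \frac{212070}{1572109}\right) = - \frac{424140}{1572109} \approx -0.26979$)
$V + \left(-123\right) \left(-101\right) B{\left(-6,-7 \right)} = - \frac{424140}{1572109} + \left(-123\right) \left(-101\right) \left(\frac{3}{2} - - \frac{3}{2} - - \frac{7}{4}\right) = - \frac{424140}{1572109} + 12423 \left(\frac{3}{2} + \frac{3}{2} + \frac{7}{4}\right) = - \frac{424140}{1572109} + 12423 \cdot \frac{19}{4} = - \frac{424140}{1572109} + \frac{236037}{4} = \frac{371074195473}{6288436}$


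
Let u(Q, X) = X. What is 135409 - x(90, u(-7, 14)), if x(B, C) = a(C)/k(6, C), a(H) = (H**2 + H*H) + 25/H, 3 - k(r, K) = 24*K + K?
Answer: 657822435/4858 ≈ 1.3541e+5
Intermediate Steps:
k(r, K) = 3 - 25*K (k(r, K) = 3 - (24*K + K) = 3 - 25*K)
a(H) = 2*H**2 + 25/H (a(H) = (H**2 + H**2) + 25/H = 2*H**2 + 25/H)
x(B, C) = (25 + 2*C**3)/(C*(3 - 25*C)) (x(B, C) = ((25 + 2*C**3)/C)/(3 - 25*C) = (25 + 2*C**3)/(C*(3 - 25*C)))
135409 - x(90, u(-7, 14)) = 135409 - (-25 - 2*14**3)/(14*(-3 + 25*14)) = 135409 - (-25 - 2*2744)/(14*(-3 + 350)) = 135409 - (-25 - 5488)/(14*347) = 135409 - (-5513)/(14*347) = 135409 - 1*(-5513/4858) = 135409 + 5513/4858 = 657822435/4858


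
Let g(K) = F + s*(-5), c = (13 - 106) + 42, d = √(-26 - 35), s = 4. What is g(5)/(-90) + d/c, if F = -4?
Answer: 4/15 - I*√61/51 ≈ 0.26667 - 0.15314*I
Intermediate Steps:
d = I*√61 (d = √(-61) = I*√61 ≈ 7.8102*I)
c = -51 (c = -93 + 42 = -51)
g(K) = -24 (g(K) = -4 + 4*(-5) = -4 - 20 = -24)
g(5)/(-90) + d/c = -24/(-90) + (I*√61)/(-51) = -24*(-1/90) + (I*√61)*(-1/51) = 4/15 - I*√61/51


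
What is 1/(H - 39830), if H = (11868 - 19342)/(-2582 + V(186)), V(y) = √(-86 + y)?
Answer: -1286/51217643 ≈ -2.5109e-5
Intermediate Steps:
H = 3737/1286 (H = (11868 - 19342)/(-2582 + √(-86 + 186)) = -7474/(-2582 + √100) = -7474/(-2582 + 10) = -7474/(-2572) = -7474*(-1/2572) = 3737/1286 ≈ 2.9059)
1/(H - 39830) = 1/(3737/1286 - 39830) = 1/(-51217643/1286) = -1286/51217643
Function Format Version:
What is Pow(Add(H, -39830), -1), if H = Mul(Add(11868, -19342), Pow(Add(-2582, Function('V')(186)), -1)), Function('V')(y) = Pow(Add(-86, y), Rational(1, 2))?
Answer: Rational(-1286, 51217643) ≈ -2.5109e-5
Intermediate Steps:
H = Rational(3737, 1286) (H = Mul(Add(11868, -19342), Pow(Add(-2582, Pow(Add(-86, 186), Rational(1, 2))), -1)) = Mul(-7474, Pow(Add(-2582, Pow(100, Rational(1, 2))), -1)) = Mul(-7474, Pow(Add(-2582, 10), -1)) = Mul(-7474, Pow(-2572, -1)) = Mul(-7474, Rational(-1, 2572)) = Rational(3737, 1286) ≈ 2.9059)
Pow(Add(H, -39830), -1) = Pow(Add(Rational(3737, 1286), -39830), -1) = Pow(Rational(-51217643, 1286), -1) = Rational(-1286, 51217643)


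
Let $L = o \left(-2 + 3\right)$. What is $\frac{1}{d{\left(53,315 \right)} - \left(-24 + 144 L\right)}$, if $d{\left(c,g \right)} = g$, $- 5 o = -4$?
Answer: $\frac{5}{1119} \approx 0.0044683$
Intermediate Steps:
$o = \frac{4}{5}$ ($o = \left(- \frac{1}{5}\right) \left(-4\right) = \frac{4}{5} \approx 0.8$)
$L = \frac{4}{5}$ ($L = \frac{4 \left(-2 + 3\right)}{5} = \frac{4}{5} \cdot 1 = \frac{4}{5} \approx 0.8$)
$\frac{1}{d{\left(53,315 \right)} - \left(-24 + 144 L\right)} = \frac{1}{315 + \left(\left(-144\right) \frac{4}{5} + 24\right)} = \frac{1}{315 + \left(- \frac{576}{5} + 24\right)} = \frac{1}{315 - \frac{456}{5}} = \frac{1}{\frac{1119}{5}} = \frac{5}{1119}$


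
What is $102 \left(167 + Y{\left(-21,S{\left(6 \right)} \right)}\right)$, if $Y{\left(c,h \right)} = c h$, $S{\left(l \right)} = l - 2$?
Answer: $8466$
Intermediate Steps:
$S{\left(l \right)} = -2 + l$ ($S{\left(l \right)} = l - 2 = -2 + l$)
$102 \left(167 + Y{\left(-21,S{\left(6 \right)} \right)}\right) = 102 \left(167 - 21 \left(-2 + 6\right)\right) = 102 \left(167 - 84\right) = 102 \cdot 83 = 8466$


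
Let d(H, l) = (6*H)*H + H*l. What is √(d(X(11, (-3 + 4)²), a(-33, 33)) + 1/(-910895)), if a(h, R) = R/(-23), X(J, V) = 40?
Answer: 11*√34615774541160145/20950585 ≈ 97.686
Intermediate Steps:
a(h, R) = -R/23 (a(h, R) = R*(-1/23) = -R/23)
d(H, l) = 6*H² + H*l
√(d(X(11, (-3 + 4)²), a(-33, 33)) + 1/(-910895)) = √(40*(-1/23*33 + 6*40) + 1/(-910895)) = √(40*(-33/23 + 240) - 1/910895) = √(40*(5487/23) - 1/910895) = √(219480/23 - 1/910895) = √(199923234577/20950585) = 11*√34615774541160145/20950585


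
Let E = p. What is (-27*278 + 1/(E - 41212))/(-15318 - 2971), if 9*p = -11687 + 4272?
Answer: 2839692447/6919149347 ≈ 0.41041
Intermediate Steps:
p = -7415/9 (p = (-11687 + 4272)/9 = (1/9)*(-7415) = -7415/9 ≈ -823.89)
E = -7415/9 ≈ -823.89
(-27*278 + 1/(E - 41212))/(-15318 - 2971) = (-27*278 + 1/(-7415/9 - 41212))/(-15318 - 2971) = (-7506 + 1/(-378323/9))/(-18289) = (-7506 - 9/378323)*(-1/18289) = -2839692447/378323*(-1/18289) = 2839692447/6919149347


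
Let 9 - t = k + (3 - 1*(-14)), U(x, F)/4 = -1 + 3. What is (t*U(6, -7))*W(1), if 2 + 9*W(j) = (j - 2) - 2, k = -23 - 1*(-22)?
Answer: 280/9 ≈ 31.111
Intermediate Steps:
U(x, F) = 8 (U(x, F) = 4*(-1 + 3) = 4*2 = 8)
k = -1 (k = -23 + 22 = -1)
W(j) = -⅔ + j/9 (W(j) = -2/9 + ((j - 2) - 2)/9 = -2/9 + ((-2 + j) - 2)/9 = -2/9 + (-4 + j)/9 = -2/9 + (-4/9 + j/9) = -⅔ + j/9)
t = -7 (t = 9 - (-1 + (3 - 1*(-14))) = 9 - (-1 + (3 + 14)) = 9 - (-1 + 17) = 9 - 1*16 = 9 - 16 = -7)
(t*U(6, -7))*W(1) = (-7*8)*(-⅔ + (⅑)*1) = -56*(-⅔ + ⅑) = -56*(-5/9) = 280/9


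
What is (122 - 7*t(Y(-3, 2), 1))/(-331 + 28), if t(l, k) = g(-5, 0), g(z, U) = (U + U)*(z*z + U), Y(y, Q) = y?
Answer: -122/303 ≈ -0.40264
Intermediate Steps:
g(z, U) = 2*U*(U + z²) (g(z, U) = (2*U)*(z² + U) = (2*U)*(U + z²) = 2*U*(U + z²))
t(l, k) = 0 (t(l, k) = 2*0*(0 + (-5)²) = 2*0*(0 + 25) = 2*0*25 = 0)
(122 - 7*t(Y(-3, 2), 1))/(-331 + 28) = (122 - 7*0)/(-331 + 28) = (122 + 0)/(-303) = 122*(-1/303) = -122/303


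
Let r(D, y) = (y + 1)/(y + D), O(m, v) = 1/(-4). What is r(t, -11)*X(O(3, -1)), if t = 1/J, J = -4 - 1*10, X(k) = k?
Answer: -7/31 ≈ -0.22581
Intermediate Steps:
O(m, v) = -1/4
J = -14 (J = -4 - 10 = -14)
t = -1/14 (t = 1/(-14) = -1/14 ≈ -0.071429)
r(D, y) = (1 + y)/(D + y)
r(t, -11)*X(O(3, -1)) = ((1 - 11)/(-1/14 - 11))*(-1/4) = (-10/(-155/14))*(-1/4) = -14/155*(-10)*(-1/4) = (28/31)*(-1/4) = -7/31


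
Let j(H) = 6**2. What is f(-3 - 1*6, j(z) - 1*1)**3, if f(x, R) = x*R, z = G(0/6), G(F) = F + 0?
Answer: -31255875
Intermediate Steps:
G(F) = F
z = 0 (z = 0/6 = 0*(1/6) = 0)
j(H) = 36
f(x, R) = R*x
f(-3 - 1*6, j(z) - 1*1)**3 = ((36 - 1*1)*(-3 - 1*6))**3 = ((36 - 1)*(-3 - 6))**3 = (35*(-9))**3 = (-315)**3 = -31255875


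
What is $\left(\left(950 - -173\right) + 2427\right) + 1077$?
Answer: $4627$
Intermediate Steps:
$\left(\left(950 - -173\right) + 2427\right) + 1077 = \left(\left(950 + 173\right) + 2427\right) + 1077 = \left(1123 + 2427\right) + 1077 = 3550 + 1077 = 4627$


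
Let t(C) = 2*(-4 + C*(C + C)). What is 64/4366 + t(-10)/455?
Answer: 124328/141895 ≈ 0.87620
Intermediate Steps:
t(C) = -8 + 4*C² (t(C) = 2*(-4 + C*(2*C)) = 2*(-4 + 2*C²) = -8 + 4*C²)
64/4366 + t(-10)/455 = 64/4366 + (-8 + 4*(-10)²)/455 = 64*(1/4366) + (-8 + 4*100)*(1/455) = 32/2183 + (-8 + 400)*(1/455) = 32/2183 + 392*(1/455) = 32/2183 + 56/65 = 124328/141895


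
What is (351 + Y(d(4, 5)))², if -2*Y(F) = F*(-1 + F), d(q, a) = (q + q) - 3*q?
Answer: 116281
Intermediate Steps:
d(q, a) = -q (d(q, a) = 2*q - 3*q = -q)
Y(F) = -F*(-1 + F)/2
(351 + Y(d(4, 5)))² = (351 + (-1*4)*(1 - (-1)*4)/2)² = (351 + (½)*(-4)*(1 - 1*(-4)))² = (351 + (½)*(-4)*(1 + 4))² = (351 + (½)*(-4)*5)² = (351 - 10)² = 341² = 116281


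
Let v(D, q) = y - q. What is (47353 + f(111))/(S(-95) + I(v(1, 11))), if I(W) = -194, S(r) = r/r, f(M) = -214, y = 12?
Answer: -47139/193 ≈ -244.24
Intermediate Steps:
v(D, q) = 12 - q
S(r) = 1
(47353 + f(111))/(S(-95) + I(v(1, 11))) = (47353 - 214)/(1 - 194) = 47139/(-193) = 47139*(-1/193) = -47139/193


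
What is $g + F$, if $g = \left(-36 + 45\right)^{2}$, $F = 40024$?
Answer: $40105$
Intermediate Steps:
$g = 81$ ($g = 9^{2} = 81$)
$g + F = 81 + 40024 = 40105$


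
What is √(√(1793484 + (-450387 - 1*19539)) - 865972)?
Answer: √(-865972 + 69*√278) ≈ 929.96*I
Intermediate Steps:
√(√(1793484 + (-450387 - 1*19539)) - 865972) = √(√(1793484 + (-450387 - 19539)) - 865972) = √(√(1793484 - 469926) - 865972) = √(√1323558 - 865972) = √(69*√278 - 865972) = √(-865972 + 69*√278)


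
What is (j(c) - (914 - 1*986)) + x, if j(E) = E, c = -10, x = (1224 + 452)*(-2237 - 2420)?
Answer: -7805070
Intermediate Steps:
x = -7805132 (x = 1676*(-4657) = -7805132)
(j(c) - (914 - 1*986)) + x = (-10 - (914 - 1*986)) - 7805132 = (-10 - (914 - 986)) - 7805132 = (-10 - 1*(-72)) - 7805132 = (-10 + 72) - 7805132 = 62 - 7805132 = -7805070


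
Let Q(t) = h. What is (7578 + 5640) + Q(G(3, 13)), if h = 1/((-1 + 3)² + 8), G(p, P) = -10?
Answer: 158617/12 ≈ 13218.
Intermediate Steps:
h = 1/12 (h = 1/(2² + 8) = 1/(4 + 8) = 1/12 ≈ 0.083333)
Q(t) = 1/12
(7578 + 5640) + Q(G(3, 13)) = (7578 + 5640) + 1/12 = 13218 + 1/12 = 158617/12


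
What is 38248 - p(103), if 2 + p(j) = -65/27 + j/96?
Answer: 33049153/864 ≈ 38251.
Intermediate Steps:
p(j) = -119/27 + j/96 (p(j) = -2 + (-65/27 + j/96) = -119/27 + j/96)
38248 - p(103) = 38248 - (-119/27 + (1/96)*103) = 38248 - (-119/27 + 103/96) = 38248 - 1*(-2881/864) = 38248 + 2881/864 = 33049153/864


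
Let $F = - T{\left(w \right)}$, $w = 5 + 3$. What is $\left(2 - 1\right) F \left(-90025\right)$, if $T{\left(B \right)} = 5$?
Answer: $450125$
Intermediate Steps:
$w = 8$
$F = -5$ ($F = \left(-1\right) 5 = -5$)
$\left(2 - 1\right) F \left(-90025\right) = \left(2 - 1\right) \left(-5\right) \left(-90025\right) = 1 \left(-5\right) \left(-90025\right) = \left(-5\right) \left(-90025\right) = 450125$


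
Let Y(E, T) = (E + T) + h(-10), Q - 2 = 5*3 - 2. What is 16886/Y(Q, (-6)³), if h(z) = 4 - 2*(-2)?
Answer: -16886/193 ≈ -87.492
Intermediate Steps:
h(z) = 8 (h(z) = 4 + 4 = 8)
Q = 15 (Q = 2 + (5*3 - 2) = 2 + (15 - 2) = 2 + 13 = 15)
Y(E, T) = 8 + E + T (Y(E, T) = (E + T) + 8 = 8 + E + T)
16886/Y(Q, (-6)³) = 16886/(8 + 15 + (-6)³) = 16886/(8 + 15 - 216) = 16886/(-193) = 16886*(-1/193) = -16886/193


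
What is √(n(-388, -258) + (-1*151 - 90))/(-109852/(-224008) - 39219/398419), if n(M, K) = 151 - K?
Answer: 44624521676*√42/8745438559 ≈ 33.069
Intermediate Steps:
√(n(-388, -258) + (-1*151 - 90))/(-109852/(-224008) - 39219/398419) = √((151 - 1*(-258)) + (-1*151 - 90))/(-109852/(-224008) - 39219/398419) = √((151 + 258) + (-151 - 90))/(-109852*(-1/224008) - 39219*1/398419) = √(409 - 241)/(27463/56002 - 39219/398419) = √168/(8745438559/22312260838) = (2*√42)*(22312260838/8745438559) = 44624521676*√42/8745438559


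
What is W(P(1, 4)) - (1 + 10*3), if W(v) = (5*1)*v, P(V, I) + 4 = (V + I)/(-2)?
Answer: -127/2 ≈ -63.500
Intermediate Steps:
P(V, I) = -4 - I/2 - V/2 (P(V, I) = -4 + (V + I)/(-2) = -4 + (I + V)*(-½) = -4 + (-I/2 - V/2) = -4 - I/2 - V/2)
W(v) = 5*v
W(P(1, 4)) - (1 + 10*3) = 5*(-4 - ½*4 - ½*1) - (1 + 10*3) = 5*(-4 - 2 - ½) - (1 + 30) = 5*(-13/2) - 1*31 = -65/2 - 31 = -127/2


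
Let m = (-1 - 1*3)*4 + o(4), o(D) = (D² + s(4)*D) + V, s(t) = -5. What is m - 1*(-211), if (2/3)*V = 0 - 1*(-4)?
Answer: 197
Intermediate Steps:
V = 6 (V = 3*(0 - 1*(-4))/2 = 3*(0 + 4)/2 = (3/2)*4 = 6)
o(D) = 6 + D² - 5*D (o(D) = (D² - 5*D) + 6 = 6 + D² - 5*D)
m = -14 (m = (-1 - 1*3)*4 + (6 + 4² - 5*4) = (-1 - 3)*4 + (6 + 16 - 20) = -4*4 + 2 = -16 + 2 = -14)
m - 1*(-211) = -14 - 1*(-211) = -14 + 211 = 197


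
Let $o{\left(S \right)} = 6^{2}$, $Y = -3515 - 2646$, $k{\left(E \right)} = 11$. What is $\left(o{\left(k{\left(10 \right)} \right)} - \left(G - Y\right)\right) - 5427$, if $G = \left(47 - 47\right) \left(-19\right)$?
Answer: $-11552$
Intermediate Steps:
$Y = -6161$ ($Y = -3515 - 2646 = -6161$)
$o{\left(S \right)} = 36$
$G = 0$ ($G = 0 \left(-19\right) = 0$)
$\left(o{\left(k{\left(10 \right)} \right)} - \left(G - Y\right)\right) - 5427 = \left(36 - 6161\right) - 5427 = -6125 - 5427 = -11552$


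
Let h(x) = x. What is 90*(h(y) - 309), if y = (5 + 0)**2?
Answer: -25560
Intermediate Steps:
y = 25 (y = 5**2 = 25)
90*(h(y) - 309) = 90*(25 - 309) = 90*(-284) = -25560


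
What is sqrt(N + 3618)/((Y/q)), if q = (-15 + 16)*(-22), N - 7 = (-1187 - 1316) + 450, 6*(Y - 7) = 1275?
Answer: -88*sqrt(393)/439 ≈ -3.9739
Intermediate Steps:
Y = 439/2 (Y = 7 + (1/6)*1275 = 7 + 425/2 = 439/2 ≈ 219.50)
N = -2046 (N = 7 + ((-1187 - 1316) + 450) = 7 + (-2503 + 450) = 7 - 2053 = -2046)
q = -22 (q = 1*(-22) = -22)
sqrt(N + 3618)/((Y/q)) = sqrt(-2046 + 3618)/(((439/2)/(-22))) = sqrt(1572)/(((439/2)*(-1/22))) = (2*sqrt(393))/(-439/44) = (2*sqrt(393))*(-44/439) = -88*sqrt(393)/439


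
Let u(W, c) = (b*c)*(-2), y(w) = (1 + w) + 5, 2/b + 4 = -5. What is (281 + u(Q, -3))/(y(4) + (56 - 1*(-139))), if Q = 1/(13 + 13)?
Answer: 839/615 ≈ 1.3642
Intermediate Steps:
b = -2/9 (b = 2/(-4 - 5) = 2/(-9) = 2*(-⅑) = -2/9 ≈ -0.22222)
y(w) = 6 + w
Q = 1/26 ≈ 0.038462
u(W, c) = 4*c/9 (u(W, c) = -2*c/9*(-2) = 4*c/9)
(281 + u(Q, -3))/(y(4) + (56 - 1*(-139))) = (281 + (4/9)*(-3))/((6 + 4) + (56 - 1*(-139))) = (281 - 4/3)/(10 + (56 + 139)) = 839/(3*(10 + 195)) = (839/3)/205 = (839/3)*(1/205) = 839/615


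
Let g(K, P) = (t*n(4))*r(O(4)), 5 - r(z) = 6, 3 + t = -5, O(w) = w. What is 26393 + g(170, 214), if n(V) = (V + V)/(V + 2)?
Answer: 79211/3 ≈ 26404.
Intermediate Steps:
t = -8 (t = -3 - 5 = -8)
r(z) = -1 (r(z) = 5 - 1*6 = 5 - 6 = -1)
n(V) = 2*V/(2 + V) (n(V) = (2*V)/(2 + V) = 2*V/(2 + V))
g(K, P) = 32/3 (g(K, P) = -16*4/(2 + 4)*(-1) = -16*4/6*(-1) = -8*4/3*(-1) = -32/3*(-1) = 32/3)
26393 + g(170, 214) = 26393 + 32/3 = 79211/3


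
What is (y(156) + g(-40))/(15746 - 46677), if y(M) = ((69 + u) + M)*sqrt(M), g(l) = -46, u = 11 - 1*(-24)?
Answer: 46/30931 - 520*sqrt(39)/30931 ≈ -0.10350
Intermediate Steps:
u = 35 (u = 11 + 24 = 35)
y(M) = sqrt(M)*(104 + M) (y(M) = ((69 + 35) + M)*sqrt(M) = (104 + M)*sqrt(M) = sqrt(M)*(104 + M))
(y(156) + g(-40))/(15746 - 46677) = (sqrt(156)*(104 + 156) - 46)/(15746 - 46677) = ((2*sqrt(39))*260 - 46)/(-30931) = (520*sqrt(39) - 46)*(-1/30931) = (-46 + 520*sqrt(39))*(-1/30931) = 46/30931 - 520*sqrt(39)/30931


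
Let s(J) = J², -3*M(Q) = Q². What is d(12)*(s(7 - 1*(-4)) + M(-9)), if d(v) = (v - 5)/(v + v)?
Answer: 329/12 ≈ 27.417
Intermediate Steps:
M(Q) = -Q²/3
d(v) = (-5 + v)/(2*v) (d(v) = (-5 + v)/((2*v)) = (-5 + v)*(1/(2*v)) = (-5 + v)/(2*v))
d(12)*(s(7 - 1*(-4)) + M(-9)) = ((½)*(-5 + 12)/12)*((7 - 1*(-4))² - ⅓*(-9)²) = ((½)*(1/12)*7)*((7 + 4)² - ⅓*81) = 7*(11² - 27)/24 = 7*(121 - 27)/24 = (7/24)*94 = 329/12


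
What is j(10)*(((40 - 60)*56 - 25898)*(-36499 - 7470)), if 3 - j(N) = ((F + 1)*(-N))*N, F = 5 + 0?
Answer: 716336528526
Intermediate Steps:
F = 5
j(N) = 3 + 6*N² (j(N) = 3 - (5 + 1)*(-N)*N = 3 - 6*(-N)*N = 3 - (-6*N)*N = 3 - (-6)*N² = 3 + 6*N²)
j(10)*(((40 - 60)*56 - 25898)*(-36499 - 7470)) = (3 + 6*10²)*(((40 - 60)*56 - 25898)*(-36499 - 7470)) = (3 + 6*100)*((-20*56 - 25898)*(-43969)) = (3 + 600)*((-1120 - 25898)*(-43969)) = 603*(-27018*(-43969)) = 603*1187954442 = 716336528526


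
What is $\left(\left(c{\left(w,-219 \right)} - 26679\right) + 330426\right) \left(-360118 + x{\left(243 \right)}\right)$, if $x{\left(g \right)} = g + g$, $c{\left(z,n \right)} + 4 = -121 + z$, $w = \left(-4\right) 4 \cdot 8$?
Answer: $-109146154208$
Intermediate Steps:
$w = -128$ ($w = \left(-16\right) 8 = -128$)
$c{\left(z,n \right)} = -125 + z$ ($c{\left(z,n \right)} = -4 + \left(-121 + z\right) = -125 + z$)
$x{\left(g \right)} = 2 g$
$\left(\left(c{\left(w,-219 \right)} - 26679\right) + 330426\right) \left(-360118 + x{\left(243 \right)}\right) = \left(\left(\left(-125 - 128\right) - 26679\right) + 330426\right) \left(-360118 + 2 \cdot 243\right) = \left(\left(-253 - 26679\right) + 330426\right) \left(-360118 + 486\right) = \left(-26932 + 330426\right) \left(-359632\right) = 303494 \left(-359632\right) = -109146154208$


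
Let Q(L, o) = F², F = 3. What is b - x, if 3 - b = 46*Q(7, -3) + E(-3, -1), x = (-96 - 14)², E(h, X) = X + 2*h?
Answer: -12504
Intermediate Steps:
Q(L, o) = 9 (Q(L, o) = 3² = 9)
x = 12100 (x = (-110)² = 12100)
b = -404 (b = 3 - (46*9 + (-1 + 2*(-3))) = 3 - (414 + (-1 - 6)) = 3 - (414 - 7) = 3 - 1*407 = 3 - 407 = -404)
b - x = -404 - 1*12100 = -404 - 12100 = -12504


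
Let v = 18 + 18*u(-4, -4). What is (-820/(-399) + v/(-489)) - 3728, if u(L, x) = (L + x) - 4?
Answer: -242297942/65037 ≈ -3725.5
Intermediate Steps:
u(L, x) = -4 + L + x
v = -198 (v = 18 + 18*(-4 - 4 - 4) = 18 + 18*(-12) = 18 - 216 = -198)
(-820/(-399) + v/(-489)) - 3728 = (-820/(-399) - 198/(-489)) - 3728 = (-820*(-1/399) - 198*(-1/489)) - 3728 = (820/399 + 66/163) - 3728 = 159994/65037 - 3728 = -242297942/65037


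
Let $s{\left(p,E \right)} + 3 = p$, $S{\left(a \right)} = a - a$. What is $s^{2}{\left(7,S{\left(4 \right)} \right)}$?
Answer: $16$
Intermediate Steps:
$S{\left(a \right)} = 0$
$s{\left(p,E \right)} = -3 + p$
$s^{2}{\left(7,S{\left(4 \right)} \right)} = \left(-3 + 7\right)^{2} = 4^{2} = 16$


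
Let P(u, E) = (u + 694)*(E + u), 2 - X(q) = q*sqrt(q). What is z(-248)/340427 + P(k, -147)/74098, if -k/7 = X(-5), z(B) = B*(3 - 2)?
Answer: -39373439639/25224959846 - 18165*I*sqrt(5)/74098 ≈ -1.5609 - 0.54817*I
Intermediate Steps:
z(B) = B (z(B) = B*1 = B)
X(q) = 2 - q**(3/2) (X(q) = 2 - q*sqrt(q) = 2 - q**(3/2))
k = -14 - 35*I*sqrt(5) (k = -7*(2 - (-5)**(3/2)) = -7*(2 - (-5)*I*sqrt(5)) = -7*(2 + 5*I*sqrt(5)) = -14 - 35*I*sqrt(5) ≈ -14.0 - 78.262*I)
P(u, E) = (694 + u)*(E + u)
z(-248)/340427 + P(k, -147)/74098 = -248/340427 + ((-14 - 35*I*sqrt(5))**2 + 694*(-147) + 694*(-14 - 35*I*sqrt(5)) - 147*(-14 - 35*I*sqrt(5)))/74098 = -248*1/340427 + ((-14 - 35*I*sqrt(5))**2 - 102018 + (-9716 - 24290*I*sqrt(5)) + (2058 + 5145*I*sqrt(5)))*(1/74098) = -248/340427 + (-109676 + (-14 - 35*I*sqrt(5))**2 - 19145*I*sqrt(5))*(1/74098) = -248/340427 + (-54838/37049 + (-14 - 35*I*sqrt(5))**2/74098 - 19145*I*sqrt(5)/74098) = -18677523978/12612479923 + (-14 - 35*I*sqrt(5))**2/74098 - 19145*I*sqrt(5)/74098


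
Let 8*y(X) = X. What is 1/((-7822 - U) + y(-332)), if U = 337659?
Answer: -2/691045 ≈ -2.8942e-6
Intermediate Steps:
y(X) = X/8
1/((-7822 - U) + y(-332)) = 1/((-7822 - 1*337659) + (⅛)*(-332)) = 1/((-7822 - 337659) - 83/2) = 1/(-345481 - 83/2) = 1/(-691045/2) = -2/691045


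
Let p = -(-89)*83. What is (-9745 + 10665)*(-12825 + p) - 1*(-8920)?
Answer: -4994040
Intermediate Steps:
p = 7387 (p = -89*(-83) = 7387)
(-9745 + 10665)*(-12825 + p) - 1*(-8920) = (-9745 + 10665)*(-12825 + 7387) - 1*(-8920) = 920*(-5438) + 8920 = -5002960 + 8920 = -4994040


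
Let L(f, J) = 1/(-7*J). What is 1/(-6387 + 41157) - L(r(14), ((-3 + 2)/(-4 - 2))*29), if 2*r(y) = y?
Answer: 208823/7058310 ≈ 0.029585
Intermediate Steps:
r(y) = y/2
L(f, J) = -1/(7*J)
1/(-6387 + 41157) - L(r(14), ((-3 + 2)/(-4 - 2))*29) = 1/(-6387 + 41157) - (-1)/(7*(((-3 + 2)/(-4 - 2))*29)) = 1/34770 - (-1)/(7*(-1/(-6)*29)) = 1/34770 - (-1)/(7*(-1*(-⅙)*29)) = 1/34770 - (-1)/(7*((⅙)*29)) = 1/34770 - (-1)/(7*29/6) = 1/34770 - (-1)*6/(7*29) = 1/34770 - 1*(-6/203) = 1/34770 + 6/203 = 208823/7058310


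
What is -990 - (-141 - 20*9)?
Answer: -669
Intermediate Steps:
-990 - (-141 - 20*9) = -990 - (-141 - 1*180) = -990 - (-141 - 180) = -990 - 1*(-321) = -990 + 321 = -669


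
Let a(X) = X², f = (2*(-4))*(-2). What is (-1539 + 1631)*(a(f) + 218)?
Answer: 43608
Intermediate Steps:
f = 16 (f = -8*(-2) = 16)
(-1539 + 1631)*(a(f) + 218) = (-1539 + 1631)*(16² + 218) = 92*(256 + 218) = 92*474 = 43608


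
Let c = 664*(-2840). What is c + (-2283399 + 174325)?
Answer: -3994834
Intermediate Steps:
c = -1885760
c + (-2283399 + 174325) = -1885760 + (-2283399 + 174325) = -1885760 - 2109074 = -3994834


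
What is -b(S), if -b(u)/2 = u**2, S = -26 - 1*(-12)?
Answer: 392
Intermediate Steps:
S = -14 (S = -26 + 12 = -14)
b(u) = -2*u**2
-b(S) = -(-2)*(-14)**2 = -(-2)*196 = -1*(-392) = 392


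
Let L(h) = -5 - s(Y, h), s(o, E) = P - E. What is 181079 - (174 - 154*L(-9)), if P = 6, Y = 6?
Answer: 177825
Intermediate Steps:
s(o, E) = 6 - E
L(h) = -11 + h (L(h) = -5 - (6 - h) = -5 + (-6 + h) = -11 + h)
181079 - (174 - 154*L(-9)) = 181079 - (174 - 154*(-11 - 9)) = 181079 - (174 - 154*(-20)) = 181079 - (174 + 3080) = 181079 - 1*3254 = 181079 - 3254 = 177825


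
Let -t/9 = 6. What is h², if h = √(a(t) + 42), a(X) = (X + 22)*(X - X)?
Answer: 42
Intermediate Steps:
t = -54 (t = -9*6 = -54)
a(X) = 0 (a(X) = (22 + X)*0 = 0)
h = √42 (h = √(0 + 42) = √42 ≈ 6.4807)
h² = (√42)² = 42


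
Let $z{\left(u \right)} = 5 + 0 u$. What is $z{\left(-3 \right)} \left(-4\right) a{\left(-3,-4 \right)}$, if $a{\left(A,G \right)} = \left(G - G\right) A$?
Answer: $0$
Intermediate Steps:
$z{\left(u \right)} = 5$ ($z{\left(u \right)} = 5 + 0 = 5$)
$a{\left(A,G \right)} = 0$ ($a{\left(A,G \right)} = 0 A = 0$)
$z{\left(-3 \right)} \left(-4\right) a{\left(-3,-4 \right)} = 5 \left(-4\right) 0 = \left(-20\right) 0 = 0$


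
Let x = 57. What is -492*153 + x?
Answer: -75219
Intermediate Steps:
-492*153 + x = -492*153 + 57 = -75276 + 57 = -75219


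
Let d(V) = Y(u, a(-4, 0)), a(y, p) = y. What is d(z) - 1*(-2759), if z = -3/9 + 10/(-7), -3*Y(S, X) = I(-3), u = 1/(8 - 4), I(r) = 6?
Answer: 2757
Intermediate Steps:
u = ¼ (u = 1/4 = ¼ ≈ 0.25000)
Y(S, X) = -2 (Y(S, X) = -⅓*6 = -2)
z = -37/21 (z = -3*⅑ + 10*(-⅐) = -⅓ - 10/7 = -37/21 ≈ -1.7619)
d(V) = -2
d(z) - 1*(-2759) = -2 - 1*(-2759) = -2 + 2759 = 2757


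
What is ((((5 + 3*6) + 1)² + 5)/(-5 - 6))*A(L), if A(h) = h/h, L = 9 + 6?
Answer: -581/11 ≈ -52.818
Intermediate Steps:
L = 15
A(h) = 1
((((5 + 3*6) + 1)² + 5)/(-5 - 6))*A(L) = ((((5 + 3*6) + 1)² + 5)/(-5 - 6))*1 = ((((5 + 18) + 1)² + 5)/(-11))*1 = (((23 + 1)² + 5)*(-1/11))*1 = ((24² + 5)*(-1/11))*1 = ((576 + 5)*(-1/11))*1 = (581*(-1/11))*1 = -581/11*1 = -581/11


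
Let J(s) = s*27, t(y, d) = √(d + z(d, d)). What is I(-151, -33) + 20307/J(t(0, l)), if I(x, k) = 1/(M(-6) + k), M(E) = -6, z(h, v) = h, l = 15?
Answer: -1/39 + 6769*√30/270 ≈ 137.29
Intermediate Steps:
t(y, d) = √2*√d (t(y, d) = √(d + d) = √(2*d) = √2*√d)
J(s) = 27*s
I(x, k) = 1/(-6 + k)
I(-151, -33) + 20307/J(t(0, l)) = 1/(-6 - 33) + 20307/((27*(√2*√15))) = 1/(-39) + 20307/((27*√30)) = -1/39 + 20307*(√30/810) = -1/39 + 6769*√30/270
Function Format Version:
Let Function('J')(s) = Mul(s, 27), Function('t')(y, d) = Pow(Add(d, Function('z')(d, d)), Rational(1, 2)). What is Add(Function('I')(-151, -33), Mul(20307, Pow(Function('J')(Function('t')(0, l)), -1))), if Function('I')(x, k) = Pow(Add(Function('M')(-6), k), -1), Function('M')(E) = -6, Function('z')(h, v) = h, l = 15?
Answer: Add(Rational(-1, 39), Mul(Rational(6769, 270), Pow(30, Rational(1, 2)))) ≈ 137.29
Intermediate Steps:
Function('t')(y, d) = Mul(Pow(2, Rational(1, 2)), Pow(d, Rational(1, 2))) (Function('t')(y, d) = Pow(Add(d, d), Rational(1, 2)) = Pow(Mul(2, d), Rational(1, 2)) = Mul(Pow(2, Rational(1, 2)), Pow(d, Rational(1, 2))))
Function('J')(s) = Mul(27, s)
Function('I')(x, k) = Pow(Add(-6, k), -1)
Add(Function('I')(-151, -33), Mul(20307, Pow(Function('J')(Function('t')(0, l)), -1))) = Add(Pow(Add(-6, -33), -1), Mul(20307, Pow(Mul(27, Mul(Pow(2, Rational(1, 2)), Pow(15, Rational(1, 2)))), -1))) = Add(Pow(-39, -1), Mul(20307, Pow(Mul(27, Pow(30, Rational(1, 2))), -1))) = Add(Rational(-1, 39), Mul(20307, Mul(Rational(1, 810), Pow(30, Rational(1, 2))))) = Add(Rational(-1, 39), Mul(Rational(6769, 270), Pow(30, Rational(1, 2))))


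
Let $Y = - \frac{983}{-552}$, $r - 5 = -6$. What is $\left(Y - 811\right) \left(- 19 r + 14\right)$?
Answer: $- \frac{4913579}{184} \approx -26704.0$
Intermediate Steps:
$r = -1$ ($r = 5 - 6 = -1$)
$Y = \frac{983}{552}$ ($Y = \left(-983\right) \left(- \frac{1}{552}\right) = \frac{983}{552} \approx 1.7808$)
$\left(Y - 811\right) \left(- 19 r + 14\right) = \left(\frac{983}{552} - 811\right) \left(\left(-19\right) \left(-1\right) + 14\right) = - \frac{446689 \left(19 + 14\right)}{552} = \left(- \frac{446689}{552}\right) 33 = - \frac{4913579}{184}$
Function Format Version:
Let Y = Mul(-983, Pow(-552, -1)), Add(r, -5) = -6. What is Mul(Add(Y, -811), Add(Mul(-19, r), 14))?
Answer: Rational(-4913579, 184) ≈ -26704.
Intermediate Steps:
r = -1 (r = Add(5, -6) = -1)
Y = Rational(983, 552) (Y = Mul(-983, Rational(-1, 552)) = Rational(983, 552) ≈ 1.7808)
Mul(Add(Y, -811), Add(Mul(-19, r), 14)) = Mul(Add(Rational(983, 552), -811), Add(Mul(-19, -1), 14)) = Mul(Rational(-446689, 552), Add(19, 14)) = Mul(Rational(-446689, 552), 33) = Rational(-4913579, 184)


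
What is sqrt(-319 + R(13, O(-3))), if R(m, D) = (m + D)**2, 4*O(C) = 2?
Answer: I*sqrt(547)/2 ≈ 11.694*I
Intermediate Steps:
O(C) = 1/2 (O(C) = (1/4)*2 = 1/2)
R(m, D) = (D + m)**2
sqrt(-319 + R(13, O(-3))) = sqrt(-319 + (1/2 + 13)**2) = sqrt(-319 + (27/2)**2) = sqrt(-319 + 729/4) = sqrt(-547/4) = I*sqrt(547)/2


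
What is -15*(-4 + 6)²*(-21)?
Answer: 1260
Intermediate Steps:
-15*(-4 + 6)²*(-21) = -15*2²*(-21) = -15*4*(-21) = -60*(-21) = 1260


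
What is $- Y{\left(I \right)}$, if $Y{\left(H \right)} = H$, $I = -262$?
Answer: $262$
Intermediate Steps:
$- Y{\left(I \right)} = \left(-1\right) \left(-262\right) = 262$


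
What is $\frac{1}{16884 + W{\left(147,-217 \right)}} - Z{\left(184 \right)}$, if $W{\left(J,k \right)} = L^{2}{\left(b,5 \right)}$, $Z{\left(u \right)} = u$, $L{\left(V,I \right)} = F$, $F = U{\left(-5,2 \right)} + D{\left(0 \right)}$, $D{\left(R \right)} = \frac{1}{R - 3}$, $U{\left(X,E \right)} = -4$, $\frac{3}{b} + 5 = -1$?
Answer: $- \frac{27990991}{152125} \approx -184.0$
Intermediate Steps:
$b = - \frac{1}{2}$ ($b = \frac{3}{-5 - 1} = \frac{3}{-6} = 3 \left(- \frac{1}{6}\right) = - \frac{1}{2} \approx -0.5$)
$D{\left(R \right)} = \frac{1}{-3 + R}$
$F = - \frac{13}{3}$ ($F = -4 + \frac{1}{-3 + 0} = -4 + \frac{1}{-3} = -4 - \frac{1}{3} = - \frac{13}{3} \approx -4.3333$)
$L{\left(V,I \right)} = - \frac{13}{3}$
$W{\left(J,k \right)} = \frac{169}{9}$ ($W{\left(J,k \right)} = \left(- \frac{13}{3}\right)^{2} = \frac{169}{9}$)
$\frac{1}{16884 + W{\left(147,-217 \right)}} - Z{\left(184 \right)} = \frac{1}{16884 + \frac{169}{9}} - 184 = \frac{1}{\frac{152125}{9}} - 184 = \frac{9}{152125} - 184 = - \frac{27990991}{152125}$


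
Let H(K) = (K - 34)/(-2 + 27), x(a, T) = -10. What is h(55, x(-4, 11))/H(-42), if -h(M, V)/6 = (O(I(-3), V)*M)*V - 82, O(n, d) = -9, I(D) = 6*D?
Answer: 182550/19 ≈ 9607.9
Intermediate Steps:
h(M, V) = 492 + 54*M*V (h(M, V) = -6*((-9*M)*V - 82) = -6*(-9*M*V - 82) = -6*(-82 - 9*M*V) = 492 + 54*M*V)
H(K) = -34/25 + K/25 (H(K) = (-34 + K)/25 = (-34 + K)*(1/25) = -34/25 + K/25)
h(55, x(-4, 11))/H(-42) = (492 + 54*55*(-10))/(-34/25 + (1/25)*(-42)) = (492 - 29700)/(-34/25 - 42/25) = -29208/(-76/25) = -29208*(-25/76) = 182550/19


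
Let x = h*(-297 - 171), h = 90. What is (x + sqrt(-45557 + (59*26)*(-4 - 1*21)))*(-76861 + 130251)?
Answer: -2248786800 + 160170*I*sqrt(9323) ≈ -2.2488e+9 + 1.5465e+7*I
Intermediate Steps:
x = -42120 (x = 90*(-297 - 171) = 90*(-468) = -42120)
(x + sqrt(-45557 + (59*26)*(-4 - 1*21)))*(-76861 + 130251) = (-42120 + sqrt(-45557 + (59*26)*(-4 - 1*21)))*(-76861 + 130251) = (-42120 + sqrt(-45557 + 1534*(-4 - 21)))*53390 = (-42120 + sqrt(-45557 + 1534*(-25)))*53390 = (-42120 + sqrt(-45557 - 38350))*53390 = (-42120 + sqrt(-83907))*53390 = (-42120 + 3*I*sqrt(9323))*53390 = -2248786800 + 160170*I*sqrt(9323)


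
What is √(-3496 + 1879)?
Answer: 7*I*√33 ≈ 40.212*I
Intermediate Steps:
√(-3496 + 1879) = √(-1617) = 7*I*√33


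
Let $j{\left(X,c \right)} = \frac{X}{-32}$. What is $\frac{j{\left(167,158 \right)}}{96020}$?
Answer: $- \frac{167}{3072640} \approx -5.4351 \cdot 10^{-5}$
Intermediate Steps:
$j{\left(X,c \right)} = - \frac{X}{32}$ ($j{\left(X,c \right)} = X \left(- \frac{1}{32}\right) = - \frac{X}{32}$)
$\frac{j{\left(167,158 \right)}}{96020} = \frac{\left(- \frac{1}{32}\right) 167}{96020} = \left(- \frac{167}{32}\right) \frac{1}{96020} = - \frac{167}{3072640}$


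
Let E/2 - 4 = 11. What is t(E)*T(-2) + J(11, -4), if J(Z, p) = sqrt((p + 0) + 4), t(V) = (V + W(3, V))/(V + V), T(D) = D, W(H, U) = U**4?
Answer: -27001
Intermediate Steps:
E = 30 (E = 8 + 2*11 = 8 + 22 = 30)
t(V) = (V + V**4)/(2*V) (t(V) = (V + V**4)/(V + V) = (V + V**4)/((2*V)) = (V + V**4)*(1/(2*V)) = (V + V**4)/(2*V))
J(Z, p) = sqrt(4 + p) (J(Z, p) = sqrt(p + 4) = sqrt(4 + p))
t(E)*T(-2) + J(11, -4) = (1/2 + (1/2)*30**3)*(-2) + sqrt(4 - 4) = (1/2 + (1/2)*27000)*(-2) + sqrt(0) = (1/2 + 13500)*(-2) + 0 = (27001/2)*(-2) + 0 = -27001 + 0 = -27001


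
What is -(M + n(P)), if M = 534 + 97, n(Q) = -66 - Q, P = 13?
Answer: -552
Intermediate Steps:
M = 631
-(M + n(P)) = -(631 + (-66 - 1*13)) = -(631 + (-66 - 13)) = -(631 - 79) = -1*552 = -552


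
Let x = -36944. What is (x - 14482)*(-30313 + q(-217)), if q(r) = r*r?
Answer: -862722576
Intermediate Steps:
q(r) = r**2
(x - 14482)*(-30313 + q(-217)) = (-36944 - 14482)*(-30313 + (-217)**2) = -51426*(-30313 + 47089) = -51426*16776 = -862722576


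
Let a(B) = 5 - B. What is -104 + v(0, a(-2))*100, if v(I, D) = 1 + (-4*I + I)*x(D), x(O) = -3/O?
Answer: -4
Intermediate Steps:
v(I, D) = 1 + 9*I/D (v(I, D) = 1 + (-4*I + I)*(-3/D) = 1 + (-3*I)*(-3/D) = 1 + 9*I/D)
-104 + v(0, a(-2))*100 = -104 + (((5 - 1*(-2)) + 9*0)/(5 - 1*(-2)))*100 = -104 + (((5 + 2) + 0)/(5 + 2))*100 = -104 + ((7 + 0)/7)*100 = -104 + ((⅐)*7)*100 = -104 + 1*100 = -104 + 100 = -4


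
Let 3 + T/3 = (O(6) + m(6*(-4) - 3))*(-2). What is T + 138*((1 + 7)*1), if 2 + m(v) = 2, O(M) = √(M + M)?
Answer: 1095 - 12*√3 ≈ 1074.2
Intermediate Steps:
O(M) = √2*√M (O(M) = √(2*M) = √2*√M)
m(v) = 0 (m(v) = -2 + 2 = 0)
T = -9 - 12*√3 (T = -9 + 3*((√2*√6 + 0)*(-2)) = -9 + 3*((2*√3 + 0)*(-2)) = -9 + 3*((2*√3)*(-2)) = -9 + 3*(-4*√3) = -9 - 12*√3 ≈ -29.785)
T + 138*((1 + 7)*1) = (-9 - 12*√3) + 138*((1 + 7)*1) = (-9 - 12*√3) + 138*(8*1) = (-9 - 12*√3) + 138*8 = (-9 - 12*√3) + 1104 = 1095 - 12*√3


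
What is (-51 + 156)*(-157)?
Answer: -16485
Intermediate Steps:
(-51 + 156)*(-157) = 105*(-157) = -16485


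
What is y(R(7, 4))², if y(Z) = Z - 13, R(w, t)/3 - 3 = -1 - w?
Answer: 784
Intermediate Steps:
R(w, t) = 6 - 3*w (R(w, t) = 9 + 3*(-1 - w) = 9 + (-3 - 3*w) = 6 - 3*w)
y(Z) = -13 + Z
y(R(7, 4))² = (-13 + (6 - 3*7))² = (-13 + (6 - 21))² = (-13 - 15)² = (-28)² = 784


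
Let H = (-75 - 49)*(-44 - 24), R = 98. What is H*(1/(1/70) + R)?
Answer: 1416576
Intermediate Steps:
H = 8432 (H = -124*(-68) = 8432)
H*(1/(1/70) + R) = 8432*(1/(1/70) + 98) = 8432*(70 + 98) = 8432*168 = 1416576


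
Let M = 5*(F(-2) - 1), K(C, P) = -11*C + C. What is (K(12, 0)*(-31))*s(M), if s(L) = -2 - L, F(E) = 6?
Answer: -100440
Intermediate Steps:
K(C, P) = -10*C
M = 25 (M = 5*(6 - 1) = 5*5 = 25)
(K(12, 0)*(-31))*s(M) = (-10*12*(-31))*(-2 - 1*25) = (-120*(-31))*(-2 - 25) = 3720*(-27) = -100440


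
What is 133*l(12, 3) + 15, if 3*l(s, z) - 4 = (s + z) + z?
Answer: 2971/3 ≈ 990.33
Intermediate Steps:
l(s, z) = 4/3 + s/3 + 2*z/3 (l(s, z) = 4/3 + ((s + z) + z)/3 = 4/3 + (s + 2*z)/3 = 4/3 + (s/3 + 2*z/3) = 4/3 + s/3 + 2*z/3)
133*l(12, 3) + 15 = 133*(4/3 + (⅓)*12 + (⅔)*3) + 15 = 133*(4/3 + 4 + 2) + 15 = 133*(22/3) + 15 = 2926/3 + 15 = 2971/3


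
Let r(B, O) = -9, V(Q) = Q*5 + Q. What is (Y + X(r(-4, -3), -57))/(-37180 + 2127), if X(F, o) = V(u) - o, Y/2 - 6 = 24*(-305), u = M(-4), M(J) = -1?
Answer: 14577/35053 ≈ 0.41586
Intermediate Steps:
u = -1
V(Q) = 6*Q (V(Q) = 5*Q + Q = 6*Q)
Y = -14628 (Y = 12 + 2*(24*(-305)) = 12 + 2*(-7320) = 12 - 14640 = -14628)
X(F, o) = -6 - o (X(F, o) = 6*(-1) - o = -6 - o)
(Y + X(r(-4, -3), -57))/(-37180 + 2127) = (-14628 + (-6 - 1*(-57)))/(-37180 + 2127) = (-14628 + (-6 + 57))/(-35053) = (-14628 + 51)*(-1/35053) = -14577*(-1/35053) = 14577/35053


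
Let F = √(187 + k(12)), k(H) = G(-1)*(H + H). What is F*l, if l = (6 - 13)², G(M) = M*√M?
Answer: 49*√(187 - 24*I) ≈ 671.44 - 42.911*I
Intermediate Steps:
G(M) = M^(3/2)
l = 49 (l = (-7)² = 49)
k(H) = -2*I*H (k(H) = (-1)^(3/2)*(H + H) = (-I)*(2*H) = -2*I*H)
F = √(187 - 24*I) (F = √(187 - 2*I*12) = √(187 - 24*I) ≈ 13.703 - 0.87573*I)
F*l = √(187 - 24*I)*49 = 49*√(187 - 24*I)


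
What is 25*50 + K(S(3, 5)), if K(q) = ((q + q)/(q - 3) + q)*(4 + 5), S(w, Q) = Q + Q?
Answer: 9560/7 ≈ 1365.7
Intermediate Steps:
S(w, Q) = 2*Q
K(q) = 9*q + 18*q/(-3 + q) (K(q) = ((2*q)/(-3 + q) + q)*9 = (2*q/(-3 + q) + q)*9 = (q + 2*q/(-3 + q))*9 = 9*q + 18*q/(-3 + q))
25*50 + K(S(3, 5)) = 25*50 + 9*(2*5)*(-1 + 2*5)/(-3 + 2*5) = 1250 + 9*10*(-1 + 10)/(-3 + 10) = 1250 + 9*10*9/7 = 1250 + 9*10*(⅐)*9 = 1250 + 810/7 = 9560/7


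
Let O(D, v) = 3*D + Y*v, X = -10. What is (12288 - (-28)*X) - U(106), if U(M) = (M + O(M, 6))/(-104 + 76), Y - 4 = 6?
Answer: 84177/7 ≈ 12025.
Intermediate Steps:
Y = 10 (Y = 4 + 6 = 10)
O(D, v) = 3*D + 10*v
U(M) = -15/7 - M/7 (U(M) = (M + (3*M + 10*6))/(-104 + 76) = (M + (3*M + 60))/(-28) = (M + (60 + 3*M))*(-1/28) = (60 + 4*M)*(-1/28) = -15/7 - M/7)
(12288 - (-28)*X) - U(106) = (12288 - (-28)*(-10)) - (-15/7 - ⅐*106) = (12288 - 1*280) - (-15/7 - 106/7) = (12288 - 280) - 1*(-121/7) = 12008 + 121/7 = 84177/7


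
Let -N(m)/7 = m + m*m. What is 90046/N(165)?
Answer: -4093/8715 ≈ -0.46965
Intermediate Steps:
N(m) = -7*m - 7*m**2 (N(m) = -7*(m + m*m) = -7*(m + m**2) = -7*m - 7*m**2)
90046/N(165) = 90046/((-7*165*(1 + 165))) = 90046/((-7*165*166)) = 90046/(-191730) = 90046*(-1/191730) = -4093/8715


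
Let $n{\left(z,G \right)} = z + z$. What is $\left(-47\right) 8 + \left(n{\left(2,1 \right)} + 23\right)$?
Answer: $-349$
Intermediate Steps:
$n{\left(z,G \right)} = 2 z$
$\left(-47\right) 8 + \left(n{\left(2,1 \right)} + 23\right) = \left(-47\right) 8 + \left(2 \cdot 2 + 23\right) = -376 + \left(4 + 23\right) = -376 + 27 = -349$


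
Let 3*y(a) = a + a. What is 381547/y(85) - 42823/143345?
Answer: 32814256847/4873730 ≈ 6732.9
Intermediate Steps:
y(a) = 2*a/3 (y(a) = (a + a)/3 = (2*a)/3 = 2*a/3)
381547/y(85) - 42823/143345 = 381547/(((⅔)*85)) - 42823/143345 = 381547/(170/3) - 42823*1/143345 = 381547*(3/170) - 42823/143345 = 1144641/170 - 42823/143345 = 32814256847/4873730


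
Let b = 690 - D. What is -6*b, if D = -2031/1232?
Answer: -2556333/616 ≈ -4149.9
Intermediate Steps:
D = -2031/1232 (D = -2031*1/1232 = -2031/1232 ≈ -1.6485)
b = 852111/1232 (b = 690 - 1*(-2031/1232) = 690 + 2031/1232 = 852111/1232 ≈ 691.65)
-6*b = -6*852111/1232 = -2556333/616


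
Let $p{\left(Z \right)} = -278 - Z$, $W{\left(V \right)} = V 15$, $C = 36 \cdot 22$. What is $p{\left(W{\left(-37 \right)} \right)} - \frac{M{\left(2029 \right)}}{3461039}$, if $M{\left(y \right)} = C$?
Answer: $\frac{958707011}{3461039} \approx 277.0$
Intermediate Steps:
$C = 792$
$M{\left(y \right)} = 792$
$W{\left(V \right)} = 15 V$
$p{\left(W{\left(-37 \right)} \right)} - \frac{M{\left(2029 \right)}}{3461039} = \left(-278 - 15 \left(-37\right)\right) - \frac{792}{3461039} = \left(-278 - -555\right) - 792 \cdot \frac{1}{3461039} = \left(-278 + 555\right) - \frac{792}{3461039} = 277 - \frac{792}{3461039} = \frac{958707011}{3461039}$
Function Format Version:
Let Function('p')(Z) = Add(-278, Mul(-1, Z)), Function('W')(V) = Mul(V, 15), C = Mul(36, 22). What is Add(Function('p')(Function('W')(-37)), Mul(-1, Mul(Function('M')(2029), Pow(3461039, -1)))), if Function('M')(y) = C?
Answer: Rational(958707011, 3461039) ≈ 277.00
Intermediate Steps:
C = 792
Function('M')(y) = 792
Function('W')(V) = Mul(15, V)
Add(Function('p')(Function('W')(-37)), Mul(-1, Mul(Function('M')(2029), Pow(3461039, -1)))) = Add(Add(-278, Mul(-1, Mul(15, -37))), Mul(-1, Mul(792, Pow(3461039, -1)))) = Add(Add(-278, Mul(-1, -555)), Mul(-1, Mul(792, Rational(1, 3461039)))) = Add(Add(-278, 555), Mul(-1, Rational(792, 3461039))) = Add(277, Rational(-792, 3461039)) = Rational(958707011, 3461039)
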